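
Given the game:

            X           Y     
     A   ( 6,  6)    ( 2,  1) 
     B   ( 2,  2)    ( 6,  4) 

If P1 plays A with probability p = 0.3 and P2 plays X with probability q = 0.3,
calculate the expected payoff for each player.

E[P1] = 4.32, E[P2] = 3.13

Work:
E[P1] = p·q·π₁(A,X) + p·(1-q)·π₁(A,Y) + (1-p)·q·π₁(B,X) + (1-p)·(1-q)·π₁(B,Y)
= 0.3·0.3·6 + 0.3·0.7·2 + 0.7·0.3·2 + 0.7·0.7·6
= 4.32

E[P2] = 3.13 (similar calculation)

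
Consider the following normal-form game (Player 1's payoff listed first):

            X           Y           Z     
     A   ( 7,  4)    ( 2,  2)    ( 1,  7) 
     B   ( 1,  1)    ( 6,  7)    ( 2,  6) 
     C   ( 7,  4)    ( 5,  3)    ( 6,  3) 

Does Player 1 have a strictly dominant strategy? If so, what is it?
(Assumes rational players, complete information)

No strictly dominant strategy exists for Player 1

Work:
A strategy strictly dominates another if it gives a strictly higher payoff against every opponent action. Compare each pair of P1's strategies column-by-column:
  A vs B: [7 vs 1, 2 vs 6, 1 vs 2] → A does not strictly dominate B (column Y: 2 ≤ 6)
  A vs C: [7 vs 7, 2 vs 5, 1 vs 6] → A does not strictly dominate C (column X: 7 ≤ 7)
  B vs A: [1 vs 7, 6 vs 2, 2 vs 1] → B does not strictly dominate A (column X: 1 ≤ 7)
  B vs C: [1 vs 7, 6 vs 5, 2 vs 6] → B does not strictly dominate C (column X: 1 ≤ 7)
  C vs A: [7 vs 7, 5 vs 2, 6 vs 1] → C does not strictly dominate A (column X: 7 ≤ 7)
  C vs B: [7 vs 1, 5 vs 6, 6 vs 2] → C does not strictly dominate B (column Y: 5 ≤ 6)
No single strategy strictly dominates all others → no strictly dominant strategy.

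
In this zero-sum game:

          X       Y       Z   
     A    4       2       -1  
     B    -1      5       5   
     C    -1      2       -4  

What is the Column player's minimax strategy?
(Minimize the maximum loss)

Column should play X, value = 4

Work:
Column player minimizes Row's maximum payoff:
Column X: max payoff to Row = 4
Column Y: max payoff to Row = 5
Column Z: max payoff to Row = 5
Minimum is 4, achieved by column X.
Minimax strategy: X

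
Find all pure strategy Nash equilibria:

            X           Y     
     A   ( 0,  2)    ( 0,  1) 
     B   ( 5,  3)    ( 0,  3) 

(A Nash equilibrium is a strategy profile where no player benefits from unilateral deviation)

Nash equilibrium: (B, X), (B, Y)

Work:
Best responses:
  P1 vs X: payoffs [0, 5] → best response B (payoff 5)
  P1 vs Y: payoffs [0, 0] → best response A/B (payoff 0)
  P2 vs A: payoffs [2, 1] → best response X (payoff 2)
  P2 vs B: payoffs [3, 3] → best response X/Y (payoff 3)
Mutual best responses: (B,X), (B,Y) → Nash equilibria.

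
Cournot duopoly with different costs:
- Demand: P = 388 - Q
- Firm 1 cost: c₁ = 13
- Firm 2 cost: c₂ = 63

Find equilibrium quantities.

q₁* = 141.67, q₂* = 91.67

Work:
Reaction: q₁ = (388 - 13 - q₂)/2
Reaction: q₂ = (388 - 63 - q₁)/2
Solve simultaneously:
q₁* = (388 - 2×13 + 63)/3 = 141.67
q₂* = (388 - 2×63 + 13)/3 = 91.67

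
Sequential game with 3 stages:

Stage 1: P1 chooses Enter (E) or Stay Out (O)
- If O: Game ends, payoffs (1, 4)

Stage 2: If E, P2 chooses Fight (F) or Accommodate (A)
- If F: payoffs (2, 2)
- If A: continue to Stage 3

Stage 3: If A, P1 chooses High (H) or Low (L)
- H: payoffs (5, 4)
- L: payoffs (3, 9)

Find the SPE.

SPE: (E, A, H); Outcome (5, 4)

Work:
Stage 3: P1 chooses H (5 vs 3)
Stage 2: P2: F->2, A->4 (anticipating H). Choose A
Stage 1: P1: O->1, E->5 (anticipating A, H). Choose E
SPE path: E -> A -> H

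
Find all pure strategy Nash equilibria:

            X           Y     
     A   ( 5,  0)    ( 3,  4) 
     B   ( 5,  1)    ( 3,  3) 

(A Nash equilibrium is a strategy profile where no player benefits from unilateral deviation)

Nash equilibrium: (A, Y), (B, Y)

Work:
Best responses:
  P1 vs X: payoffs [5, 5] → best response A/B (payoff 5)
  P1 vs Y: payoffs [3, 3] → best response A/B (payoff 3)
  P2 vs A: payoffs [0, 4] → best response Y (payoff 4)
  P2 vs B: payoffs [1, 3] → best response Y (payoff 3)
Mutual best responses: (A,Y), (B,Y) → Nash equilibria.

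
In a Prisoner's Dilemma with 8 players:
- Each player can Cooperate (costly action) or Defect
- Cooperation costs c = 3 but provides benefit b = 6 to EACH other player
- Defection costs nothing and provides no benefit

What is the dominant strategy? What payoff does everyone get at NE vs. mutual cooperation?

Dominant: Defect; NE payoff = 0; Coop payoff = 39

Work:
Defect dominates (saves cost c = 3, benefit to others is external)
NE: All defect → everyone gets 0
If all cooperate: each receives (7)×6 - 3 = 39
Social dilemma: 39 > 0 but NE gives 0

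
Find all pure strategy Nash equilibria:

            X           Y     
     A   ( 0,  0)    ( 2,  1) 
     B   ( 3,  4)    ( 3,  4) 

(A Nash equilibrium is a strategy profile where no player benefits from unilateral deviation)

Nash equilibrium: (B, X), (B, Y)

Work:
Best responses:
  P1 vs X: payoffs [0, 3] → best response B (payoff 3)
  P1 vs Y: payoffs [2, 3] → best response B (payoff 3)
  P2 vs A: payoffs [0, 1] → best response Y (payoff 1)
  P2 vs B: payoffs [4, 4] → best response X/Y (payoff 4)
Mutual best responses: (B,X), (B,Y) → Nash equilibria.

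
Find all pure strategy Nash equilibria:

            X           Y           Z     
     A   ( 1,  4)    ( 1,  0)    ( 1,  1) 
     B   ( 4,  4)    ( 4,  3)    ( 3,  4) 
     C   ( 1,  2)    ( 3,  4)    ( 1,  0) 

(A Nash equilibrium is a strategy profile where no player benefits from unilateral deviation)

Nash equilibrium: (B, X), (B, Z)

Work:
Best responses:
  P1 vs X: payoffs [1, 4, 1] → best response B (payoff 4)
  P1 vs Y: payoffs [1, 4, 3] → best response B (payoff 4)
  P1 vs Z: payoffs [1, 3, 1] → best response B (payoff 3)
  P2 vs A: payoffs [4, 0, 1] → best response X (payoff 4)
  P2 vs B: payoffs [4, 3, 4] → best response X/Z (payoff 4)
  P2 vs C: payoffs [2, 4, 0] → best response Y (payoff 4)
Mutual best responses: (B,X), (B,Z) → Nash equilibria.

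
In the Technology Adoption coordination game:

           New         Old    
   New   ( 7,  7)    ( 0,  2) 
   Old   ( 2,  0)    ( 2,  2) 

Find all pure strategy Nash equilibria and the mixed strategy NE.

Pure NE: (New, New) and (Old, Old); Mixed NE: p = 0.2857, q = 0.2857

Work:
Check pure NE:
(New, New): (7, 7) - no unilateral deviation beneficial
(Old, Old): (2, 2) - no unilateral deviation beneficial
Mixed NE: P1 plays New with p = 0.2857, P2 plays New with q = 0.2857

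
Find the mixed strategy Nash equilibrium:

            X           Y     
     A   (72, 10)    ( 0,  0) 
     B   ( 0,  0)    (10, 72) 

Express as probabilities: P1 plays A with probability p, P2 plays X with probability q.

p = 0.878, q = 0.122

Work:
Find probabilities that make opponent indifferent:
P2 chooses q to make P1 indifferent between A and B
P1 chooses p to make P2 indifferent between X and Y
Mixed NE: P1 plays (A: 0.878, B: 0.122), P2 plays (X: 0.122, Y: 0.878)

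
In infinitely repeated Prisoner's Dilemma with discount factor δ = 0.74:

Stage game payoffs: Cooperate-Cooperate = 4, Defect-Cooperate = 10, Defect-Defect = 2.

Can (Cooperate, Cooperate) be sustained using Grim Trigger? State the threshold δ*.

δ* = 0.75; since δ = 0.74 < 0.75, cooperation cannot be sustained

Work:
For Grim Trigger:
Cooperate forever: 4/(1-δ)
Defect then punished: 10 + 2·δ/(1-δ)
Need: 4/(1-δ) ≥ 10 + 2·δ/(1-δ)
Solving: δ ≥ (T-R)/(T-P) = (10-4)/(10-2) = 0.75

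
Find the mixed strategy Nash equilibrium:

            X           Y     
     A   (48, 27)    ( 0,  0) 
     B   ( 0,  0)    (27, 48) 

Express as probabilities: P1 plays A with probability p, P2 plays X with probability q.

p = 0.64, q = 0.36

Work:
Find probabilities that make opponent indifferent:
P2 chooses q to make P1 indifferent between A and B
P1 chooses p to make P2 indifferent between X and Y
Mixed NE: P1 plays (A: 0.64, B: 0.36), P2 plays (X: 0.36, Y: 0.64)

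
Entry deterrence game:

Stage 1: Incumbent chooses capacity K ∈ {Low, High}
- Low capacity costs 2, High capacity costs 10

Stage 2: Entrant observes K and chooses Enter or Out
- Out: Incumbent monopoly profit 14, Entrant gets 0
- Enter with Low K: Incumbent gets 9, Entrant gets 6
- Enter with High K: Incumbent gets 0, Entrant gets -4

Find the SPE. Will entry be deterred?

SPE: (Low, Enter|Low, Out|High); Entry not deterred. Incumbent net profit = 7, Entrant gets 6

Work:
After Low K: Entrant enters (6 > 0)
After High K: Entrant stays out (-4 < 0)
Incumbent: Low → 9−2=7, High → 14−10=4
Incumbent chooses Low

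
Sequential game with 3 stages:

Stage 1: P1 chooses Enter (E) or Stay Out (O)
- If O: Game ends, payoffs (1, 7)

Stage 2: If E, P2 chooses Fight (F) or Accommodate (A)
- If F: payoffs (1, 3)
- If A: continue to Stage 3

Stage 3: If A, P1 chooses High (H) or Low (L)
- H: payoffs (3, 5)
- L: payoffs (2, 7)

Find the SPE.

SPE: (E, A, H); Outcome (3, 5)

Work:
Stage 3: P1 chooses H (3 vs 2)
Stage 2: P2: F->3, A->5 (anticipating H). Choose A
Stage 1: P1: O->1, E->3 (anticipating A, H). Choose E
SPE path: E -> A -> H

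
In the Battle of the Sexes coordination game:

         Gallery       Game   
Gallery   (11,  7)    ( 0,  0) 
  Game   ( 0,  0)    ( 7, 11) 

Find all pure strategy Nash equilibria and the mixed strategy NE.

Pure NE: (Gallery, Gallery) and (Game, Game); Mixed NE: p = 0.6111, q = 0.3889

Work:
Check pure NE:
(Gallery, Gallery): (11, 7) - no unilateral deviation beneficial
(Game, Game): (7, 11) - no unilateral deviation beneficial
Mixed NE: P1 plays Gallery with p = 0.6111, P2 plays Gallery with q = 0.3889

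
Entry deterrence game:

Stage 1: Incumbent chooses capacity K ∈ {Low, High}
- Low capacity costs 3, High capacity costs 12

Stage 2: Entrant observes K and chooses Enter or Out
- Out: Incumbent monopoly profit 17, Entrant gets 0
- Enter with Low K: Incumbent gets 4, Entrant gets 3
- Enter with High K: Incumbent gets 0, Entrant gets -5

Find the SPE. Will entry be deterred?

SPE: (High, Enter|Low, Out|High); Entry deterred. Incumbent net profit = 5

Work:
After Low K: Entrant enters (3 > 0)
After High K: Entrant stays out (-5 < 0)
Incumbent: Low → 4−3=1, High → 17−12=5
Incumbent chooses High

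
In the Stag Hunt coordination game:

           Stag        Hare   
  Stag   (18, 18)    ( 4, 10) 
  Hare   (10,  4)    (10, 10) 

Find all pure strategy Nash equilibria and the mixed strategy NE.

Pure NE: (Stag, Stag) and (Hare, Hare); Mixed NE: p = 0.4286, q = 0.4286

Work:
Check pure NE:
(Stag, Stag): (18, 18) - no unilateral deviation beneficial
(Hare, Hare): (10, 10) - no unilateral deviation beneficial
Mixed NE: P1 plays Stag with p = 0.4286, P2 plays Stag with q = 0.4286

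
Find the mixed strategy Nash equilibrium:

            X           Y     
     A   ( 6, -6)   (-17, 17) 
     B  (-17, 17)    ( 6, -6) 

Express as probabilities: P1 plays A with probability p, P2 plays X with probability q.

p = 0.5, q = 0.5

Work:
Find probabilities that make opponent indifferent:
P2 chooses q to make P1 indifferent between A and B
P1 chooses p to make P2 indifferent between X and Y
Mixed NE: P1 plays (A: 0.5, B: 0.5), P2 plays (X: 0.5, Y: 0.5)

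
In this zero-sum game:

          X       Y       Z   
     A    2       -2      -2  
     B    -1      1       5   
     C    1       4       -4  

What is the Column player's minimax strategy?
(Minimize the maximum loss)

Column should play X, value = 2

Work:
Column player minimizes Row's maximum payoff:
Column X: max payoff to Row = 2
Column Y: max payoff to Row = 4
Column Z: max payoff to Row = 5
Minimum is 2, achieved by column X.
Minimax strategy: X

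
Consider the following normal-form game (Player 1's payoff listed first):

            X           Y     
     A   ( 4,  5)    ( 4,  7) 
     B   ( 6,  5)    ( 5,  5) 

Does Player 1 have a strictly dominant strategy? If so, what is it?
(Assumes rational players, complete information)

Yes, Player 1's strictly dominant strategy is B

Work:
A strategy strictly dominates another if it gives a strictly higher payoff against every opponent action. Compare each pair of P1's strategies column-by-column:
  A vs B: [4 vs 6, 4 vs 5] → A does not strictly dominate B (column X: 4 ≤ 6)
  B vs A: [6 vs 4, 5 vs 4] → B strictly dominates A
B strictly dominates every other strategy → strictly dominant.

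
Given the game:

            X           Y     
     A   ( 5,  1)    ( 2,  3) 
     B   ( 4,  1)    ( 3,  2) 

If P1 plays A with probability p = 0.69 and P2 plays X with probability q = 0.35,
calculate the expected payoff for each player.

E[P1] = 3.143, E[P2] = 2.0985

Work:
E[P1] = p·q·π₁(A,X) + p·(1-q)·π₁(A,Y) + (1-p)·q·π₁(B,X) + (1-p)·(1-q)·π₁(B,Y)
= 0.69·0.35·5 + 0.69·0.65·2 + 0.31·0.35·4 + 0.31·0.65·3
= 3.143

E[P2] = 2.0985 (similar calculation)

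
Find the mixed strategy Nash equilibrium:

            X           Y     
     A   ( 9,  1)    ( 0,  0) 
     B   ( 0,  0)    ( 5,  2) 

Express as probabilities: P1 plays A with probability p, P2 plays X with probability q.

p = 0.6667, q = 0.3571

Work:
Find probabilities that make opponent indifferent:
P2 chooses q to make P1 indifferent between A and B
P1 chooses p to make P2 indifferent between X and Y
Mixed NE: P1 plays (A: 0.6667, B: 0.3333), P2 plays (X: 0.3571, Y: 0.6429)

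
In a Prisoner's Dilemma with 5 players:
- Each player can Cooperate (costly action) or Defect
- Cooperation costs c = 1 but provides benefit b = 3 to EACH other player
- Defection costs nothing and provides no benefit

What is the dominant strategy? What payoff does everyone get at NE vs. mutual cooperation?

Dominant: Defect; NE payoff = 0; Coop payoff = 11

Work:
Defect dominates (saves cost c = 1, benefit to others is external)
NE: All defect → everyone gets 0
If all cooperate: each receives (4)×3 - 1 = 11
Social dilemma: 11 > 0 but NE gives 0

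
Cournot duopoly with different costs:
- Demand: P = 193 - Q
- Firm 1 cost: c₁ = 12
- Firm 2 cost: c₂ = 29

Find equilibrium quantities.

q₁* = 66.0, q₂* = 49.0

Work:
Reaction: q₁ = (193 - 12 - q₂)/2
Reaction: q₂ = (193 - 29 - q₁)/2
Solve simultaneously:
q₁* = (193 - 2×12 + 29)/3 = 66.0
q₂* = (193 - 2×29 + 12)/3 = 49.0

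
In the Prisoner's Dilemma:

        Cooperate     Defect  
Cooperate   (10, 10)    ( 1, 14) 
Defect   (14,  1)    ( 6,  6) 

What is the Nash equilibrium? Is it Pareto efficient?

(Defect, Defect) is NE; not Pareto efficient

Work:
Defect dominates Cooperate for both players:
If P2 cooperates: Defect (14) > Cooperate (10)
If P2 defects: Defect (6) > Cooperate (1)
NE: (Defect, Defect) with payoff (6, 6)
But (Cooperate, Cooperate) = (10, 10) Pareto dominates (6, 6)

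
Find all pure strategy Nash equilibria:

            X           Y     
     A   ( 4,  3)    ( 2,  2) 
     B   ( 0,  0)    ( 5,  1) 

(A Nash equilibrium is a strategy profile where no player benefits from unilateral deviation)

Nash equilibrium: (A, X), (B, Y)

Work:
Best responses:
  P1 vs X: payoffs [4, 0] → best response A (payoff 4)
  P1 vs Y: payoffs [2, 5] → best response B (payoff 5)
  P2 vs A: payoffs [3, 2] → best response X (payoff 3)
  P2 vs B: payoffs [0, 1] → best response Y (payoff 1)
Mutual best responses: (A,X), (B,Y) → Nash equilibria.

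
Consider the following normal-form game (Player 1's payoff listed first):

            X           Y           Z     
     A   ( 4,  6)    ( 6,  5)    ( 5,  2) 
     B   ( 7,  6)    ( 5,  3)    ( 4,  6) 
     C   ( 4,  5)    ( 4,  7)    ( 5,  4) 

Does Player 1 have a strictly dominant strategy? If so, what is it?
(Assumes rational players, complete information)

No strictly dominant strategy exists for Player 1

Work:
A strategy strictly dominates another if it gives a strictly higher payoff against every opponent action. Compare each pair of P1's strategies column-by-column:
  A vs B: [4 vs 7, 6 vs 5, 5 vs 4] → A does not strictly dominate B (column X: 4 ≤ 7)
  A vs C: [4 vs 4, 6 vs 4, 5 vs 5] → A does not strictly dominate C (column X: 4 ≤ 4)
  B vs A: [7 vs 4, 5 vs 6, 4 vs 5] → B does not strictly dominate A (column Y: 5 ≤ 6)
  B vs C: [7 vs 4, 5 vs 4, 4 vs 5] → B does not strictly dominate C (column Z: 4 ≤ 5)
  C vs A: [4 vs 4, 4 vs 6, 5 vs 5] → C does not strictly dominate A (column X: 4 ≤ 4)
  C vs B: [4 vs 7, 4 vs 5, 5 vs 4] → C does not strictly dominate B (column X: 4 ≤ 7)
No single strategy strictly dominates all others → no strictly dominant strategy.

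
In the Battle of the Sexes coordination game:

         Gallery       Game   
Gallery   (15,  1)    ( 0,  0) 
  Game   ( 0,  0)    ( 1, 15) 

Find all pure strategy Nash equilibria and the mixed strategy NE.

Pure NE: (Gallery, Gallery) and (Game, Game); Mixed NE: p = 0.9375, q = 0.0625

Work:
Check pure NE:
(Gallery, Gallery): (15, 1) - no unilateral deviation beneficial
(Game, Game): (1, 15) - no unilateral deviation beneficial
Mixed NE: P1 plays Gallery with p = 0.9375, P2 plays Gallery with q = 0.0625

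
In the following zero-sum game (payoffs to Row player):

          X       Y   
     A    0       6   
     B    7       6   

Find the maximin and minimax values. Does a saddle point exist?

Maximin = 6, Minimax = 6, Saddle: True

Work:
Row minimums: [0, 6] → maximin = 6
Column maximums: [7, 6] → minimax = 6
Saddle point exists! Game value = 6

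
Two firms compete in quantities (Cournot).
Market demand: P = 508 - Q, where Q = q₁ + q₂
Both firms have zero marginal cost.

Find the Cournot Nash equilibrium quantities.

q₁* = q₂* = 169.33; P* = 169.33

Work:
Profit: π_i = P·q_i = (a - q_i - q_j)·q_i
FOC: ∂π_i/∂q_i = a - 2q_i - q_j = 0
Reaction function: q_i = (508 - q_j)/2
Symmetry: q* = 508/3 = 169.33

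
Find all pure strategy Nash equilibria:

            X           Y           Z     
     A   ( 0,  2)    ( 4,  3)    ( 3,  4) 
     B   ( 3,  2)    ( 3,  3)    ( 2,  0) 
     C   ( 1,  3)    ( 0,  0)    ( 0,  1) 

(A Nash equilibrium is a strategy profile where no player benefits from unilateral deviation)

Nash equilibrium: (A, Z)

Work:
Best responses:
  P1 vs X: payoffs [0, 3, 1] → best response B (payoff 3)
  P1 vs Y: payoffs [4, 3, 0] → best response A (payoff 4)
  P1 vs Z: payoffs [3, 2, 0] → best response A (payoff 3)
  P2 vs A: payoffs [2, 3, 4] → best response Z (payoff 4)
  P2 vs B: payoffs [2, 3, 0] → best response Y (payoff 3)
  P2 vs C: payoffs [3, 0, 1] → best response X (payoff 3)
Mutual best responses: (A,Z) → Nash equilibria.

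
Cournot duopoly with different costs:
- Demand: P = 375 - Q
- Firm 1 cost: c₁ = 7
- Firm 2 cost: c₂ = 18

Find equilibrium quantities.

q₁* = 126.33, q₂* = 115.33

Work:
Reaction: q₁ = (375 - 7 - q₂)/2
Reaction: q₂ = (375 - 18 - q₁)/2
Solve simultaneously:
q₁* = (375 - 2×7 + 18)/3 = 126.33
q₂* = (375 - 2×18 + 7)/3 = 115.33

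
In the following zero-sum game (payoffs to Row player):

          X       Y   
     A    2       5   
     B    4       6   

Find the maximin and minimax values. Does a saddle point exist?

Maximin = 4, Minimax = 4, Saddle: True

Work:
Row minimums: [2, 4] → maximin = 4
Column maximums: [4, 6] → minimax = 4
Saddle point exists! Game value = 4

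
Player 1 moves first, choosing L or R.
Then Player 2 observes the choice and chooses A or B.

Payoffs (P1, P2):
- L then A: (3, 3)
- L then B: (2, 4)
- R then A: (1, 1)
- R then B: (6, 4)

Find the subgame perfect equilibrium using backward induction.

P1 plays R, P2 plays B after L and B after R; Payoff (6, 4)

Work:
Backward induction:
After L: P2 chooses B → P1 gets 2
After R: P2 chooses B → P1 gets 6
P1 chooses R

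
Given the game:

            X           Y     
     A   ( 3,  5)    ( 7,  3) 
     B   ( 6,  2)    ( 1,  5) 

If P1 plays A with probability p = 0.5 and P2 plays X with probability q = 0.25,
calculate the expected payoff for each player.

E[P1] = 4.125, E[P2] = 3.875

Work:
E[P1] = p·q·π₁(A,X) + p·(1-q)·π₁(A,Y) + (1-p)·q·π₁(B,X) + (1-p)·(1-q)·π₁(B,Y)
= 0.5·0.25·3 + 0.5·0.75·7 + 0.5·0.25·6 + 0.5·0.75·1
= 4.125

E[P2] = 3.875 (similar calculation)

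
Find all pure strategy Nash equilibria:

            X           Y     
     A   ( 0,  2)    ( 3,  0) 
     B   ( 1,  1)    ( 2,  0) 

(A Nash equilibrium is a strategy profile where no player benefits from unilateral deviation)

Nash equilibrium: (B, X)

Work:
Best responses:
  P1 vs X: payoffs [0, 1] → best response B (payoff 1)
  P1 vs Y: payoffs [3, 2] → best response A (payoff 3)
  P2 vs A: payoffs [2, 0] → best response X (payoff 2)
  P2 vs B: payoffs [1, 0] → best response X (payoff 1)
Mutual best responses: (B,X) → Nash equilibria.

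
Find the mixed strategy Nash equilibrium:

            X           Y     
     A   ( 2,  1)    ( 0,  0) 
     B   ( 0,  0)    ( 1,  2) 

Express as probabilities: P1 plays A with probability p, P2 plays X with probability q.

p = 0.6667, q = 0.3333

Work:
Find probabilities that make opponent indifferent:
P2 chooses q to make P1 indifferent between A and B
P1 chooses p to make P2 indifferent between X and Y
Mixed NE: P1 plays (A: 0.6667, B: 0.3333), P2 plays (X: 0.3333, Y: 0.6667)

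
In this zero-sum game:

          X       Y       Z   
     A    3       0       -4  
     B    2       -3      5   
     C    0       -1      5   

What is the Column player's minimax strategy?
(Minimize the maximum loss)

Column should play Y, value = 0

Work:
Column player minimizes Row's maximum payoff:
Column X: max payoff to Row = 3
Column Y: max payoff to Row = 0
Column Z: max payoff to Row = 5
Minimum is 0, achieved by column Y.
Minimax strategy: Y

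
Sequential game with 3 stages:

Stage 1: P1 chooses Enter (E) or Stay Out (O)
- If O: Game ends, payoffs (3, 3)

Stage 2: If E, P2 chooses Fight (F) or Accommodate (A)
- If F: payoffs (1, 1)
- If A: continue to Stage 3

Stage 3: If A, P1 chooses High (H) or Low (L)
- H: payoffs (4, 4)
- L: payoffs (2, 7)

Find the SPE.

SPE: (E, A, H); Outcome (4, 4)

Work:
Stage 3: P1 chooses H (4 vs 2)
Stage 2: P2: F->1, A->4 (anticipating H). Choose A
Stage 1: P1: O->3, E->4 (anticipating A, H). Choose E
SPE path: E -> A -> H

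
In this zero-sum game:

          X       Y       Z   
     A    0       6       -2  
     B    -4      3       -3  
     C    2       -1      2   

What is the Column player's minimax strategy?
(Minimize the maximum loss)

Column should play X or Z (all achieve the minimum), value = 2

Work:
Column player minimizes Row's maximum payoff:
Column X: max payoff to Row = 2
Column Y: max payoff to Row = 6
Column Z: max payoff to Row = 2
Minimum is 2, achieved by columns X, Z (tied).
Each of X or Z is a minimax strategy.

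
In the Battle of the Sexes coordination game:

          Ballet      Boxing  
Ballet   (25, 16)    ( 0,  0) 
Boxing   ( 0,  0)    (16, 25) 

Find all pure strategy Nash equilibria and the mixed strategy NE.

Pure NE: (Ballet, Ballet) and (Boxing, Boxing); Mixed NE: p = 0.6098, q = 0.3902

Work:
Check pure NE:
(Ballet, Ballet): (25, 16) - no unilateral deviation beneficial
(Boxing, Boxing): (16, 25) - no unilateral deviation beneficial
Mixed NE: P1 plays Ballet with p = 0.6098, P2 plays Ballet with q = 0.3902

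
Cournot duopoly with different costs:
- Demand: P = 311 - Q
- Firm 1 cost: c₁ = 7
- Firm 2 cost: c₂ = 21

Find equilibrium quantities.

q₁* = 106.0, q₂* = 92.0

Work:
Reaction: q₁ = (311 - 7 - q₂)/2
Reaction: q₂ = (311 - 21 - q₁)/2
Solve simultaneously:
q₁* = (311 - 2×7 + 21)/3 = 106.0
q₂* = (311 - 2×21 + 7)/3 = 92.0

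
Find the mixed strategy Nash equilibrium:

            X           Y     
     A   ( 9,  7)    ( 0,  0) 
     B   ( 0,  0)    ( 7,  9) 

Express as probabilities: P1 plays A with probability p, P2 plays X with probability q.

p = 0.5625, q = 0.4375

Work:
Find probabilities that make opponent indifferent:
P2 chooses q to make P1 indifferent between A and B
P1 chooses p to make P2 indifferent between X and Y
Mixed NE: P1 plays (A: 0.5625, B: 0.4375), P2 plays (X: 0.4375, Y: 0.5625)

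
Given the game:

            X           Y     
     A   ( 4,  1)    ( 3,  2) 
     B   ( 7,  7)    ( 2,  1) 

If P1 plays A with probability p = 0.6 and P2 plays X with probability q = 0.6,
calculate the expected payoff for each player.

E[P1] = 4.16, E[P2] = 2.68

Work:
E[P1] = p·q·π₁(A,X) + p·(1-q)·π₁(A,Y) + (1-p)·q·π₁(B,X) + (1-p)·(1-q)·π₁(B,Y)
= 0.6·0.6·4 + 0.6·0.4·3 + 0.4·0.6·7 + 0.4·0.4·2
= 4.16

E[P2] = 2.68 (similar calculation)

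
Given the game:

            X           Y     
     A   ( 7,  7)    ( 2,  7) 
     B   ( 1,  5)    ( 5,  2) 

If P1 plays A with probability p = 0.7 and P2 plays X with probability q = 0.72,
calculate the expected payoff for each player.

E[P1] = 4.556, E[P2] = 6.148

Work:
E[P1] = p·q·π₁(A,X) + p·(1-q)·π₁(A,Y) + (1-p)·q·π₁(B,X) + (1-p)·(1-q)·π₁(B,Y)
= 0.7·0.72·7 + 0.7·0.28·2 + 0.3·0.72·1 + 0.3·0.28·5
= 4.556

E[P2] = 6.148 (similar calculation)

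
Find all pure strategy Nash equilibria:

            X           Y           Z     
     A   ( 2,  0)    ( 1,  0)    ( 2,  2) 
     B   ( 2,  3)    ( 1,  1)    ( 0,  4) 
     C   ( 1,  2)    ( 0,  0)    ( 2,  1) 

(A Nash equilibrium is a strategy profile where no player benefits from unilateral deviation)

Nash equilibrium: (A, Z)

Work:
Best responses:
  P1 vs X: payoffs [2, 2, 1] → best response A/B (payoff 2)
  P1 vs Y: payoffs [1, 1, 0] → best response A/B (payoff 1)
  P1 vs Z: payoffs [2, 0, 2] → best response A/C (payoff 2)
  P2 vs A: payoffs [0, 0, 2] → best response Z (payoff 2)
  P2 vs B: payoffs [3, 1, 4] → best response Z (payoff 4)
  P2 vs C: payoffs [2, 0, 1] → best response X (payoff 2)
Mutual best responses: (A,Z) → Nash equilibria.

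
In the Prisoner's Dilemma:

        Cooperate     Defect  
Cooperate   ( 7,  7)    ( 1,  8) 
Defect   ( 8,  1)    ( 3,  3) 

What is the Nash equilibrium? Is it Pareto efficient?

(Defect, Defect) is NE; not Pareto efficient

Work:
Defect dominates Cooperate for both players:
If P2 cooperates: Defect (8) > Cooperate (7)
If P2 defects: Defect (3) > Cooperate (1)
NE: (Defect, Defect) with payoff (3, 3)
But (Cooperate, Cooperate) = (7, 7) Pareto dominates (3, 3)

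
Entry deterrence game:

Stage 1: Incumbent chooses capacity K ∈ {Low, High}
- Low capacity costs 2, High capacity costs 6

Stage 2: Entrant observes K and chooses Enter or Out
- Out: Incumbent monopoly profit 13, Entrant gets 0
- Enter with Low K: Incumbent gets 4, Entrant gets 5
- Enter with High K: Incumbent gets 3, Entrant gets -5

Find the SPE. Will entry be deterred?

SPE: (High, Enter|Low, Out|High); Entry deterred. Incumbent net profit = 7

Work:
After Low K: Entrant enters (5 > 0)
After High K: Entrant stays out (-5 < 0)
Incumbent: Low → 4−2=2, High → 13−6=7
Incumbent chooses High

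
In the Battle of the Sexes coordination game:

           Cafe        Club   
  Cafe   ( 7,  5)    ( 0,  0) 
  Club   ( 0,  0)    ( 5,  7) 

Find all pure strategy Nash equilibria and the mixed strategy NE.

Pure NE: (Cafe, Cafe) and (Club, Club); Mixed NE: p = 0.5833, q = 0.4167

Work:
Check pure NE:
(Cafe, Cafe): (7, 5) - no unilateral deviation beneficial
(Club, Club): (5, 7) - no unilateral deviation beneficial
Mixed NE: P1 plays Cafe with p = 0.5833, P2 plays Cafe with q = 0.4167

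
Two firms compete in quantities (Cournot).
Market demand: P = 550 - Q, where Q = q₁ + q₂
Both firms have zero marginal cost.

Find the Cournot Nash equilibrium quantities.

q₁* = q₂* = 183.33; P* = 183.33

Work:
Profit: π_i = P·q_i = (a - q_i - q_j)·q_i
FOC: ∂π_i/∂q_i = a - 2q_i - q_j = 0
Reaction function: q_i = (550 - q_j)/2
Symmetry: q* = 550/3 = 183.33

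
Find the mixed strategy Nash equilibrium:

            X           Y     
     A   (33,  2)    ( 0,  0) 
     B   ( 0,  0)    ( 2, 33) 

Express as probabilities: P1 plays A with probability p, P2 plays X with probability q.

p = 0.9429, q = 0.0571

Work:
Find probabilities that make opponent indifferent:
P2 chooses q to make P1 indifferent between A and B
P1 chooses p to make P2 indifferent between X and Y
Mixed NE: P1 plays (A: 0.9429, B: 0.0571), P2 plays (X: 0.0571, Y: 0.9429)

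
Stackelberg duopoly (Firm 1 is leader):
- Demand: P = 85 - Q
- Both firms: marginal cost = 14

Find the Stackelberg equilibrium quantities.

q₁* (leader) = 35.5, q₂* (follower) = 17.75

Work:
Follower's reaction: q₂ = (a - c - q₁)/2
Leader substitutes: π₁ = q₁·(a - q₁ - (a-c-q₁)/2 - c)
FOC: q₁* = (85 - 14)/2 = 35.50
Then: q₂* = (85 - 14 - 35.5)/2 = 17.75
Leader has first-mover advantage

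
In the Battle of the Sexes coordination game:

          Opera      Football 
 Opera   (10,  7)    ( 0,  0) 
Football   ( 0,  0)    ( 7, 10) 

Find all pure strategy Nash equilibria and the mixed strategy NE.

Pure NE: (Opera, Opera) and (Football, Football); Mixed NE: p = 0.5882, q = 0.4118

Work:
Check pure NE:
(Opera, Opera): (10, 7) - no unilateral deviation beneficial
(Football, Football): (7, 10) - no unilateral deviation beneficial
Mixed NE: P1 plays Opera with p = 0.5882, P2 plays Opera with q = 0.4118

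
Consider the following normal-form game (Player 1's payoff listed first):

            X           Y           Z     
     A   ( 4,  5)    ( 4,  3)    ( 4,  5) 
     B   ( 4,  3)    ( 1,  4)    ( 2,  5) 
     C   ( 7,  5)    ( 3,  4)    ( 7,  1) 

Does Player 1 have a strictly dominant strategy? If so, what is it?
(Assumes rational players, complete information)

No strictly dominant strategy exists for Player 1

Work:
A strategy strictly dominates another if it gives a strictly higher payoff against every opponent action. Compare each pair of P1's strategies column-by-column:
  A vs B: [4 vs 4, 4 vs 1, 4 vs 2] → A does not strictly dominate B (column X: 4 ≤ 4)
  A vs C: [4 vs 7, 4 vs 3, 4 vs 7] → A does not strictly dominate C (column X: 4 ≤ 7)
  B vs A: [4 vs 4, 1 vs 4, 2 vs 4] → B does not strictly dominate A (column X: 4 ≤ 4)
  B vs C: [4 vs 7, 1 vs 3, 2 vs 7] → B does not strictly dominate C (column X: 4 ≤ 7)
  C vs A: [7 vs 4, 3 vs 4, 7 vs 4] → C does not strictly dominate A (column Y: 3 ≤ 4)
  C vs B: [7 vs 4, 3 vs 1, 7 vs 2] → C strictly dominates B
No single strategy strictly dominates all others → no strictly dominant strategy.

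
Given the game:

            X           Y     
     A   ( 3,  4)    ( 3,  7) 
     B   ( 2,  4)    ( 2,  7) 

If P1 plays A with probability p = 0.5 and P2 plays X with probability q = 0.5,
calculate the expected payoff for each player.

E[P1] = 2.5, E[P2] = 5.5

Work:
E[P1] = p·q·π₁(A,X) + p·(1-q)·π₁(A,Y) + (1-p)·q·π₁(B,X) + (1-p)·(1-q)·π₁(B,Y)
= 0.5·0.5·3 + 0.5·0.5·3 + 0.5·0.5·2 + 0.5·0.5·2
= 2.5

E[P2] = 5.5 (similar calculation)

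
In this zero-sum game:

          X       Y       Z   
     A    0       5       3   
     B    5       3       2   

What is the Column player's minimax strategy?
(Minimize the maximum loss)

Column should play Z, value = 3

Work:
Column player minimizes Row's maximum payoff:
Column X: max payoff to Row = 5
Column Y: max payoff to Row = 5
Column Z: max payoff to Row = 3
Minimum is 3, achieved by column Z.
Minimax strategy: Z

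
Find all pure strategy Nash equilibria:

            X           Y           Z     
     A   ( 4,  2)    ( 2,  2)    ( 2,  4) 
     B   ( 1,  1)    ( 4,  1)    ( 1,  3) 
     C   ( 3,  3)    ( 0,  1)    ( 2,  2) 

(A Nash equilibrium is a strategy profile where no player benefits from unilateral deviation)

Nash equilibrium: (A, Z)

Work:
Best responses:
  P1 vs X: payoffs [4, 1, 3] → best response A (payoff 4)
  P1 vs Y: payoffs [2, 4, 0] → best response B (payoff 4)
  P1 vs Z: payoffs [2, 1, 2] → best response A/C (payoff 2)
  P2 vs A: payoffs [2, 2, 4] → best response Z (payoff 4)
  P2 vs B: payoffs [1, 1, 3] → best response Z (payoff 3)
  P2 vs C: payoffs [3, 1, 2] → best response X (payoff 3)
Mutual best responses: (A,Z) → Nash equilibria.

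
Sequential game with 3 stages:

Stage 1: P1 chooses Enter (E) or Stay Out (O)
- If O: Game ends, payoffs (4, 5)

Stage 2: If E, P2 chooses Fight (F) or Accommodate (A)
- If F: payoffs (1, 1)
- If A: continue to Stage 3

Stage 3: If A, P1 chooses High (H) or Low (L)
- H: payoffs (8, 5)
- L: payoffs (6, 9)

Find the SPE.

SPE: (E, A, H); Outcome (8, 5)

Work:
Stage 3: P1 chooses H (8 vs 6)
Stage 2: P2: F->1, A->5 (anticipating H). Choose A
Stage 1: P1: O->4, E->8 (anticipating A, H). Choose E
SPE path: E -> A -> H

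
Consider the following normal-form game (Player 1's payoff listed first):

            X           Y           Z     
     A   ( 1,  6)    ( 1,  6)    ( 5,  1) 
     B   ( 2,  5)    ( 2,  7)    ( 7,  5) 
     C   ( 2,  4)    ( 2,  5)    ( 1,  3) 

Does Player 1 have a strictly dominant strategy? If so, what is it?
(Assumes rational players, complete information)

No strictly dominant strategy exists for Player 1

Work:
A strategy strictly dominates another if it gives a strictly higher payoff against every opponent action. Compare each pair of P1's strategies column-by-column:
  A vs B: [1 vs 2, 1 vs 2, 5 vs 7] → A does not strictly dominate B (column X: 1 ≤ 2)
  A vs C: [1 vs 2, 1 vs 2, 5 vs 1] → A does not strictly dominate C (column X: 1 ≤ 2)
  B vs A: [2 vs 1, 2 vs 1, 7 vs 5] → B strictly dominates A
  B vs C: [2 vs 2, 2 vs 2, 7 vs 1] → B does not strictly dominate C (column X: 2 ≤ 2)
  C vs A: [2 vs 1, 2 vs 1, 1 vs 5] → C does not strictly dominate A (column Z: 1 ≤ 5)
  C vs B: [2 vs 2, 2 vs 2, 1 vs 7] → C does not strictly dominate B (column X: 2 ≤ 2)
No single strategy strictly dominates all others → no strictly dominant strategy.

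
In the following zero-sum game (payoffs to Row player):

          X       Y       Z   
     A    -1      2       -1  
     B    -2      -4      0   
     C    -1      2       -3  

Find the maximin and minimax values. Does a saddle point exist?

Maximin = -1, Minimax = -1, Saddle: True

Work:
Row minimums: [-1, -4, -3] → maximin = -1
Column maximums: [-1, 2, 0] → minimax = -1
Saddle point exists! Game value = -1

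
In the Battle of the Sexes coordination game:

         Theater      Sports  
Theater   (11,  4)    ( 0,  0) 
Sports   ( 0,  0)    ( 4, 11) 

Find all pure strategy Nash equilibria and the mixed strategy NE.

Pure NE: (Theater, Theater) and (Sports, Sports); Mixed NE: p = 0.7333, q = 0.2667

Work:
Check pure NE:
(Theater, Theater): (11, 4) - no unilateral deviation beneficial
(Sports, Sports): (4, 11) - no unilateral deviation beneficial
Mixed NE: P1 plays Theater with p = 0.7333, P2 plays Theater with q = 0.2667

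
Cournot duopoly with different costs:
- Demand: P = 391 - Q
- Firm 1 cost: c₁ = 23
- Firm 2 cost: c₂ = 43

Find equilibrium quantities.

q₁* = 129.33, q₂* = 109.33

Work:
Reaction: q₁ = (391 - 23 - q₂)/2
Reaction: q₂ = (391 - 43 - q₁)/2
Solve simultaneously:
q₁* = (391 - 2×23 + 43)/3 = 129.33
q₂* = (391 - 2×43 + 23)/3 = 109.33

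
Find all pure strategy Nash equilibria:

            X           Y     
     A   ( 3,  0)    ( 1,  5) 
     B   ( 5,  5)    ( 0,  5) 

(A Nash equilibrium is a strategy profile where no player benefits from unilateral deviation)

Nash equilibrium: (A, Y), (B, X)

Work:
Best responses:
  P1 vs X: payoffs [3, 5] → best response B (payoff 5)
  P1 vs Y: payoffs [1, 0] → best response A (payoff 1)
  P2 vs A: payoffs [0, 5] → best response Y (payoff 5)
  P2 vs B: payoffs [5, 5] → best response X/Y (payoff 5)
Mutual best responses: (A,Y), (B,X) → Nash equilibria.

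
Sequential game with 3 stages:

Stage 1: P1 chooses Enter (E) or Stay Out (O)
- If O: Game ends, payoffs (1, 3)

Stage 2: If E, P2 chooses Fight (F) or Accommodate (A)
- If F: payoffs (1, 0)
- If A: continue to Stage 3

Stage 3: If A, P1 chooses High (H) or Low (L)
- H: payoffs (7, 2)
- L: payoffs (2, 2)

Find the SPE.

SPE: (E, A, H); Outcome (7, 2)

Work:
Stage 3: P1 chooses H (7 vs 2)
Stage 2: P2: F->0, A->2 (anticipating H). Choose A
Stage 1: P1: O->1, E->7 (anticipating A, H). Choose E
SPE path: E -> A -> H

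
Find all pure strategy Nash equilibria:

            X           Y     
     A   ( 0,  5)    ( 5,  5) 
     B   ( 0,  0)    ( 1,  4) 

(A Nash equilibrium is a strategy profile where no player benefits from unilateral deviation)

Nash equilibrium: (A, X), (A, Y)

Work:
Best responses:
  P1 vs X: payoffs [0, 0] → best response A/B (payoff 0)
  P1 vs Y: payoffs [5, 1] → best response A (payoff 5)
  P2 vs A: payoffs [5, 5] → best response X/Y (payoff 5)
  P2 vs B: payoffs [0, 4] → best response Y (payoff 4)
Mutual best responses: (A,X), (A,Y) → Nash equilibria.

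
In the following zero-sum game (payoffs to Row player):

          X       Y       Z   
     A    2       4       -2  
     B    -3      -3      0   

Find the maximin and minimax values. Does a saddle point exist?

Maximin = -2, Minimax = 0, Saddle: False

Work:
Row minimums: [-2, -3] → maximin = -2
Column maximums: [2, 4, 0] → minimax = 0
No saddle point (maximin ≠ minimax). Mixed strategy needed.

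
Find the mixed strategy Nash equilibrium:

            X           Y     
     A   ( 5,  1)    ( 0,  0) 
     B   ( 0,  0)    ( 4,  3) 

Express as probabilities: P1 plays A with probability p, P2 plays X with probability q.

p = 0.75, q = 0.4444

Work:
Find probabilities that make opponent indifferent:
P2 chooses q to make P1 indifferent between A and B
P1 chooses p to make P2 indifferent between X and Y
Mixed NE: P1 plays (A: 0.75, B: 0.25), P2 plays (X: 0.4444, Y: 0.5556)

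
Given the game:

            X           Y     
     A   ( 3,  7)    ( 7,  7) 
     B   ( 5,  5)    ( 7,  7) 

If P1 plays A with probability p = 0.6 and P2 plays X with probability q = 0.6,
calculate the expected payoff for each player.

E[P1] = 5.08, E[P2] = 6.52

Work:
E[P1] = p·q·π₁(A,X) + p·(1-q)·π₁(A,Y) + (1-p)·q·π₁(B,X) + (1-p)·(1-q)·π₁(B,Y)
= 0.6·0.6·3 + 0.6·0.4·7 + 0.4·0.6·5 + 0.4·0.4·7
= 5.08

E[P2] = 6.52 (similar calculation)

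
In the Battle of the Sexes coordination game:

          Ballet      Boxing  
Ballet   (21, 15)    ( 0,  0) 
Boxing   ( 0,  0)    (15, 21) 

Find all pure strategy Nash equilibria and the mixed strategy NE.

Pure NE: (Ballet, Ballet) and (Boxing, Boxing); Mixed NE: p = 0.5833, q = 0.4167

Work:
Check pure NE:
(Ballet, Ballet): (21, 15) - no unilateral deviation beneficial
(Boxing, Boxing): (15, 21) - no unilateral deviation beneficial
Mixed NE: P1 plays Ballet with p = 0.5833, P2 plays Ballet with q = 0.4167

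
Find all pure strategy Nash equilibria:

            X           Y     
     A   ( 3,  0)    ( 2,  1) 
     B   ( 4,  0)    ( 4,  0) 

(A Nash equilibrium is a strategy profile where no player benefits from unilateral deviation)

Nash equilibrium: (B, X), (B, Y)

Work:
Best responses:
  P1 vs X: payoffs [3, 4] → best response B (payoff 4)
  P1 vs Y: payoffs [2, 4] → best response B (payoff 4)
  P2 vs A: payoffs [0, 1] → best response Y (payoff 1)
  P2 vs B: payoffs [0, 0] → best response X/Y (payoff 0)
Mutual best responses: (B,X), (B,Y) → Nash equilibria.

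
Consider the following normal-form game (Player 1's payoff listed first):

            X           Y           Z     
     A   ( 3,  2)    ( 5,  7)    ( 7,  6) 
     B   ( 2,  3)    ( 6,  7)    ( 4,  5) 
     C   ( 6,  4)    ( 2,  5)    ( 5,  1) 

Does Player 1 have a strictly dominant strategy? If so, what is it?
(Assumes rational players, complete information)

No strictly dominant strategy exists for Player 1

Work:
A strategy strictly dominates another if it gives a strictly higher payoff against every opponent action. Compare each pair of P1's strategies column-by-column:
  A vs B: [3 vs 2, 5 vs 6, 7 vs 4] → A does not strictly dominate B (column Y: 5 ≤ 6)
  A vs C: [3 vs 6, 5 vs 2, 7 vs 5] → A does not strictly dominate C (column X: 3 ≤ 6)
  B vs A: [2 vs 3, 6 vs 5, 4 vs 7] → B does not strictly dominate A (column X: 2 ≤ 3)
  B vs C: [2 vs 6, 6 vs 2, 4 vs 5] → B does not strictly dominate C (column X: 2 ≤ 6)
  C vs A: [6 vs 3, 2 vs 5, 5 vs 7] → C does not strictly dominate A (column Y: 2 ≤ 5)
  C vs B: [6 vs 2, 2 vs 6, 5 vs 4] → C does not strictly dominate B (column Y: 2 ≤ 6)
No single strategy strictly dominates all others → no strictly dominant strategy.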